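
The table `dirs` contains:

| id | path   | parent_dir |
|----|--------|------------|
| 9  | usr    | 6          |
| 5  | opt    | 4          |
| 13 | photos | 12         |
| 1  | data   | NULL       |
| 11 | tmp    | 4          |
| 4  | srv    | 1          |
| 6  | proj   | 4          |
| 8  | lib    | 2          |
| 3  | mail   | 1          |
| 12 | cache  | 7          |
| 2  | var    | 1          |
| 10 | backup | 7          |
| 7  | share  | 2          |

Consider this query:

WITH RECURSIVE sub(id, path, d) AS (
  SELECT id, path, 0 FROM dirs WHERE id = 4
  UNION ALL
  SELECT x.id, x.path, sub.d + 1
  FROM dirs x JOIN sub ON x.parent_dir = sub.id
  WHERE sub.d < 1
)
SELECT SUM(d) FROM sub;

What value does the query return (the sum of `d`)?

Base: id=4 (srv) at d 0.
Iteration 1: rows with parent_dir in {4} -> opt (id 5, d 1), proj (id 6, d 1), tmp (id 11, d 1).
Iteration 2: d < 1 fails for all current rows; recursion stops.
SUM(d) = 0 + 1 + 1 + 1 = 3.

3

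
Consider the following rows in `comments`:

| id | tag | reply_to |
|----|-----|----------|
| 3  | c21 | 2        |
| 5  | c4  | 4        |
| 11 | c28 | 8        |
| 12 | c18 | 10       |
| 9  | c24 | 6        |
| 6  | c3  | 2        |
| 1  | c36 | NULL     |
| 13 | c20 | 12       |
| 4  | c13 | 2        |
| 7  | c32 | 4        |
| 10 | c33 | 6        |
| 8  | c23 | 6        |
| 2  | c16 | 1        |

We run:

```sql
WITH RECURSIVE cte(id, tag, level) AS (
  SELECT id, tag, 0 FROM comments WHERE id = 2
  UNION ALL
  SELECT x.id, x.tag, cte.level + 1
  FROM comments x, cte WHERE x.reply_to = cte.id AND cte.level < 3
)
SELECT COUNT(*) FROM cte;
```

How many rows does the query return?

11

Base: id=2 (c16) at level 0.
Iteration 1: rows with reply_to in {2} -> c21 (id 3, level 1), c13 (id 4, level 1), c3 (id 6, level 1).
Iteration 2: rows with reply_to in {3,4,6} -> c4 (id 5, level 2), c32 (id 7, level 2), c23 (id 8, level 2), c24 (id 9, level 2), c33 (id 10, level 2).
Iteration 3: rows with reply_to in {5,7,8,9,10} -> c28 (id 11, level 3), c18 (id 12, level 3).
Iteration 4: level < 3 fails for all current rows; recursion stops.
Total rows emitted: 11.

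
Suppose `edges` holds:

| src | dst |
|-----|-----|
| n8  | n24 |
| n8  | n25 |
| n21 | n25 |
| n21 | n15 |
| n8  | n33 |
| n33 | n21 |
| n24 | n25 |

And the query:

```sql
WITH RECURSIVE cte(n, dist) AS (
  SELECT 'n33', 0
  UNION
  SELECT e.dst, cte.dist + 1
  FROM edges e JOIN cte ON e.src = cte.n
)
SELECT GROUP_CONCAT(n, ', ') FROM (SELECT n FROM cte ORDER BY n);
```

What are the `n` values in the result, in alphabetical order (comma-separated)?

Base: (n33, dist=0).
Iteration 1: edges from {n33} -> (n21, dist=1).
Iteration 2: edges from {n21} -> (n15, dist=2), (n25, dist=2).
Iteration 3: no outgoing edges from {n15,n25}; recursion stops.

n15, n21, n25, n33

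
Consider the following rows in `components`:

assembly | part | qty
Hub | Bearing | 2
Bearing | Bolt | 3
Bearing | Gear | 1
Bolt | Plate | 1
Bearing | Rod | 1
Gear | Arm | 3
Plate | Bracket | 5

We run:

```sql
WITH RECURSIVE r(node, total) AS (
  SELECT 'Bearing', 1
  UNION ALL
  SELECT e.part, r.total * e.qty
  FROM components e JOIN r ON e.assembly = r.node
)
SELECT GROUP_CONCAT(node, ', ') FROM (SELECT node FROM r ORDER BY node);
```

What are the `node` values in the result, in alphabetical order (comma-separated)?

Arm, Bearing, Bolt, Bracket, Gear, Plate, Rod

Base: (Bearing, total=1).
Iteration 1: components of {Bearing} -> Bolt = 1*3 = 3, Gear = 1*1 = 1, Rod = 1*1 = 1.
Iteration 2: components of {Bolt,Gear,Rod} -> Arm = 1*3 = 3, Plate = 3*1 = 3.
Iteration 3: components of {Arm,Plate} -> Bracket = 3*5 = 15.
Iteration 4: no further components; recursion stops.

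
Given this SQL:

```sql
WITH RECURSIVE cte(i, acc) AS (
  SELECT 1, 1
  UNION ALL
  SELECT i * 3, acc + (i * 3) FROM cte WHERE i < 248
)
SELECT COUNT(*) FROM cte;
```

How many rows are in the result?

7

Base: i=1, acc=1.
Iteration 1: 1 < 248 holds -> i = 1 * 3 = 3, acc = 1 + 3 = 4.
Iteration 2: 3 < 248 holds -> i = 3 * 3 = 9, acc = 4 + 9 = 13.
Iteration 3: 9 < 248 holds -> i = 9 * 3 = 27, acc = 13 + 27 = 40.
Iteration 4: 27 < 248 holds -> i = 27 * 3 = 81, acc = 40 + 81 = 121.
Iteration 5: 81 < 248 holds -> i = 81 * 3 = 243, acc = 121 + 243 = 364.
Iteration 6: 243 < 248 holds -> i = 243 * 3 = 729, acc = 364 + 729 = 1093.
Iteration 7: 729 < 248 fails; recursion stops.
Total rows emitted: 7.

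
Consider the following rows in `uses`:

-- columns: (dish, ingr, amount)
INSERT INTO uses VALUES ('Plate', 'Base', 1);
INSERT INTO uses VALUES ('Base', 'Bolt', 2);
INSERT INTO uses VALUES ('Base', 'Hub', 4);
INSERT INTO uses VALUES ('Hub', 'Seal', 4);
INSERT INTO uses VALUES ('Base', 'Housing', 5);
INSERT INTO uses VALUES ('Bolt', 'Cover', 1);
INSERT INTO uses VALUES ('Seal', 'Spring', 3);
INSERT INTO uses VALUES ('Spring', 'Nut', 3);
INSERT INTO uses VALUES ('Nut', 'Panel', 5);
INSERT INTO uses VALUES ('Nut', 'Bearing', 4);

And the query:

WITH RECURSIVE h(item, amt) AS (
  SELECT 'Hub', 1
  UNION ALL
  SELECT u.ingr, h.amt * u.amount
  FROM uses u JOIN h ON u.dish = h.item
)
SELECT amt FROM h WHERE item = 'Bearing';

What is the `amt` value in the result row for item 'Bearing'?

Base: (Hub, amt=1).
Iteration 1: components of {Hub} -> Seal = 1*4 = 4.
Iteration 2: components of {Seal} -> Spring = 4*3 = 12.
Iteration 3: components of {Spring} -> Nut = 12*3 = 36.
Iteration 4: components of {Nut} -> Bearing = 36*4 = 144, Panel = 36*5 = 180.
Iteration 5: no further components; recursion stops.

144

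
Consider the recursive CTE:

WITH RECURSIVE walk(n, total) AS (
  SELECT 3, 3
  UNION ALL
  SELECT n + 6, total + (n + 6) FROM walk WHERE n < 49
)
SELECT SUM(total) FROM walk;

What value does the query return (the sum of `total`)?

855

Base: n=3, total=3.
Iteration 1: 3 < 49 holds -> n = 3 + 6 = 9, total = 3 + 9 = 12.
Iteration 2: 9 < 49 holds -> n = 9 + 6 = 15, total = 12 + 15 = 27.
Iteration 3: 15 < 49 holds -> n = 15 + 6 = 21, total = 27 + 21 = 48.
Iteration 4: 21 < 49 holds -> n = 21 + 6 = 27, total = 48 + 27 = 75.
Iteration 5: 27 < 49 holds -> n = 27 + 6 = 33, total = 75 + 33 = 108.
Iteration 6: 33 < 49 holds -> n = 33 + 6 = 39, total = 108 + 39 = 147.
Iteration 7: 39 < 49 holds -> n = 39 + 6 = 45, total = 147 + 45 = 192.
Iteration 8: 45 < 49 holds -> n = 45 + 6 = 51, total = 192 + 51 = 243.
Iteration 9: 51 < 49 fails; recursion stops.
SUM(total) = 3 + 12 + 27 + 48 + 75 + 108 + 147 + 192 + 243 = 855.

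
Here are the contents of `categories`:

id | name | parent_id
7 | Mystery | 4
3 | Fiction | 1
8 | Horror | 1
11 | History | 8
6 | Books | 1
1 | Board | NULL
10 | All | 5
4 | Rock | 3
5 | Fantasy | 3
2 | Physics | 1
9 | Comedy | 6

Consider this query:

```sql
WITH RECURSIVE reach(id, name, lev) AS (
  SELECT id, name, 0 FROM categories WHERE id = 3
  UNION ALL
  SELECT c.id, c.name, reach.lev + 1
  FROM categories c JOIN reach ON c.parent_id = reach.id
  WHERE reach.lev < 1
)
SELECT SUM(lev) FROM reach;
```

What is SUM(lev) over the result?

Base: id=3 (Fiction) at lev 0.
Iteration 1: rows with parent_id in {3} -> Rock (id 4, lev 1), Fantasy (id 5, lev 1).
Iteration 2: lev < 1 fails for all current rows; recursion stops.
SUM(lev) = 0 + 1 + 1 = 2.

2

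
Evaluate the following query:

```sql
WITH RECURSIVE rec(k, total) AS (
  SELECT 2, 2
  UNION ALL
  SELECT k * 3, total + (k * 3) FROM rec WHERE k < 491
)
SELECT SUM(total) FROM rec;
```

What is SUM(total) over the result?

3272

Base: k=2, total=2.
Iteration 1: 2 < 491 holds -> k = 2 * 3 = 6, total = 2 + 6 = 8.
Iteration 2: 6 < 491 holds -> k = 6 * 3 = 18, total = 8 + 18 = 26.
Iteration 3: 18 < 491 holds -> k = 18 * 3 = 54, total = 26 + 54 = 80.
Iteration 4: 54 < 491 holds -> k = 54 * 3 = 162, total = 80 + 162 = 242.
Iteration 5: 162 < 491 holds -> k = 162 * 3 = 486, total = 242 + 486 = 728.
Iteration 6: 486 < 491 holds -> k = 486 * 3 = 1458, total = 728 + 1458 = 2186.
Iteration 7: 1458 < 491 fails; recursion stops.
SUM(total) = 2 + 8 + 26 + 80 + 242 + 728 + 2186 = 3272.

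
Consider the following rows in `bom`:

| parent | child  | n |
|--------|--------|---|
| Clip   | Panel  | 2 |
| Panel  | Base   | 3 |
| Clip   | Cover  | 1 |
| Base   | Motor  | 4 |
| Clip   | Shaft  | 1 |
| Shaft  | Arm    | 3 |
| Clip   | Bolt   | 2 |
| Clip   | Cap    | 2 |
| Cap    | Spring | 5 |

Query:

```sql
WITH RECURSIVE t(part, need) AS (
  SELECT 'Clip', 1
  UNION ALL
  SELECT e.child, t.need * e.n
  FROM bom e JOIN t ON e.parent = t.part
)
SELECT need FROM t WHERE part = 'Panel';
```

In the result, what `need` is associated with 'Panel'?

2

Base: (Clip, need=1).
Iteration 1: components of {Clip} -> Bolt = 1*2 = 2, Cap = 1*2 = 2, Cover = 1*1 = 1, Panel = 1*2 = 2, Shaft = 1*1 = 1.
Iteration 2: components of {Bolt,Cap,Cover,Panel,Shaft} -> Arm = 1*3 = 3, Base = 2*3 = 6, Spring = 2*5 = 10.
Iteration 3: components of {Arm,Base,Spring} -> Motor = 6*4 = 24.
Iteration 4: no further components; recursion stops.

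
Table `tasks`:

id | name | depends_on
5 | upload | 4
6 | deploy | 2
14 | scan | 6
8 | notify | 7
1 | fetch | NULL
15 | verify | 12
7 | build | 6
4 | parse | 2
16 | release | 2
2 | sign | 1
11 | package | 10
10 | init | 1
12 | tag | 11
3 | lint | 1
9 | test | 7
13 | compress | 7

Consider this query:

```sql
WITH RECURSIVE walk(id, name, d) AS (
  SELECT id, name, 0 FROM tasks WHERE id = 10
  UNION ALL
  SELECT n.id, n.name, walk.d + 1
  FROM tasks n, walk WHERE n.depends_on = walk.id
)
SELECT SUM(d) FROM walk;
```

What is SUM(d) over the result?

6

Base: id=10 (init) at d 0.
Iteration 1: rows with depends_on in {10} -> package (id 11, d 1).
Iteration 2: rows with depends_on in {11} -> tag (id 12, d 2).
Iteration 3: rows with depends_on in {12} -> verify (id 15, d 3).
Iteration 4: no rows with depends_on in {15}; recursion stops.
SUM(d) = 0 + 1 + 2 + 3 = 6.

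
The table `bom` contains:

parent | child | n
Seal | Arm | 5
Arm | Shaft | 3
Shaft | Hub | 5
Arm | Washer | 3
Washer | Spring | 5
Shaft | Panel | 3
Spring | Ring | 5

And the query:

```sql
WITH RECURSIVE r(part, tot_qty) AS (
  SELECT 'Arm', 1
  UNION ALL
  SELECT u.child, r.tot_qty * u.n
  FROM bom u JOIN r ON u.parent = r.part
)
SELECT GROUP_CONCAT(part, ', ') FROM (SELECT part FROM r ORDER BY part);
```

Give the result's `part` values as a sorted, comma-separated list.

Arm, Hub, Panel, Ring, Shaft, Spring, Washer

Base: (Arm, tot_qty=1).
Iteration 1: components of {Arm} -> Shaft = 1*3 = 3, Washer = 1*3 = 3.
Iteration 2: components of {Shaft,Washer} -> Hub = 3*5 = 15, Panel = 3*3 = 9, Spring = 3*5 = 15.
Iteration 3: components of {Hub,Panel,Spring} -> Ring = 15*5 = 75.
Iteration 4: no further components; recursion stops.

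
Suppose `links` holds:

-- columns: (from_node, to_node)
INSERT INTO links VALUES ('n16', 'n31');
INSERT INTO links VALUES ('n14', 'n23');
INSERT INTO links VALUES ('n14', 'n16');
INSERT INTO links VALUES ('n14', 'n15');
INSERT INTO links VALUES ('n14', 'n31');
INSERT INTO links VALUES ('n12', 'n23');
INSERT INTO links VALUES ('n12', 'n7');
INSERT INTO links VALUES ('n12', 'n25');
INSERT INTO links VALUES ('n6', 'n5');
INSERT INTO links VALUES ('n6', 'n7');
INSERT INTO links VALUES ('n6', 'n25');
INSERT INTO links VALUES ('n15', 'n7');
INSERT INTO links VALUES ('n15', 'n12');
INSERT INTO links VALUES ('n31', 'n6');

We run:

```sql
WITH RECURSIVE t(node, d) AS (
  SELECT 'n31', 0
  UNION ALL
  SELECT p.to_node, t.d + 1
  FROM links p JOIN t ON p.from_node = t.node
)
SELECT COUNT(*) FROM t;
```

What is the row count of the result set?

Base: (n31, d=0).
Iteration 1: edges from {n31} -> (n6, d=1).
Iteration 2: edges from {n6} -> (n25, d=2), (n5, d=2), (n7, d=2).
Iteration 3: no outgoing edges from {n25,n5,n7}; recursion stops.
Total rows emitted: 5.

5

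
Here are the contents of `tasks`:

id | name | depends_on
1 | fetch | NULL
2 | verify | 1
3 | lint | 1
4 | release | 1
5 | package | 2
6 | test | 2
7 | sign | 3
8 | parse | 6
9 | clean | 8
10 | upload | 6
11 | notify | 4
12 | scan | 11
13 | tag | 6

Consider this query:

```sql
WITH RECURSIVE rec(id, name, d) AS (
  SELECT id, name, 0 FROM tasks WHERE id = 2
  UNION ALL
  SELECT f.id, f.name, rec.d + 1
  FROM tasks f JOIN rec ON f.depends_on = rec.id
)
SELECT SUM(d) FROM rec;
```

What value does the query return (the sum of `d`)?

Base: id=2 (verify) at d 0.
Iteration 1: rows with depends_on in {2} -> package (id 5, d 1), test (id 6, d 1).
Iteration 2: rows with depends_on in {5,6} -> parse (id 8, d 2), upload (id 10, d 2), tag (id 13, d 2).
Iteration 3: rows with depends_on in {8,10,13} -> clean (id 9, d 3).
Iteration 4: no rows with depends_on in {9}; recursion stops.
SUM(d) = 0 + 1 + 1 + 2 + 2 + 2 + 3 = 11.

11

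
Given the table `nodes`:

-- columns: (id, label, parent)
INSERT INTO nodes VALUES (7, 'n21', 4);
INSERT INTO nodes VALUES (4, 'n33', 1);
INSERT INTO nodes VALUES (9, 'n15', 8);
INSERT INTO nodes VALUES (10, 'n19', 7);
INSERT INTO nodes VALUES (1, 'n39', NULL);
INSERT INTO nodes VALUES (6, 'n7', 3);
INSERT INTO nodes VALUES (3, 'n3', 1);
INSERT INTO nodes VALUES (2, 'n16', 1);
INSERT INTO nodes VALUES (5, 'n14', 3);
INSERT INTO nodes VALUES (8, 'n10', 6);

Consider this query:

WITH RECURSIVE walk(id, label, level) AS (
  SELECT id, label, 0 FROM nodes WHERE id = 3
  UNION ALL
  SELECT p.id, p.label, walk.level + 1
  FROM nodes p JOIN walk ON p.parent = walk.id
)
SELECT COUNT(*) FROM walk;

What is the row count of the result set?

5

Base: id=3 (n3) at level 0.
Iteration 1: rows with parent in {3} -> n14 (id 5, level 1), n7 (id 6, level 1).
Iteration 2: rows with parent in {5,6} -> n10 (id 8, level 2).
Iteration 3: rows with parent in {8} -> n15 (id 9, level 3).
Iteration 4: no rows with parent in {9}; recursion stops.
Total rows emitted: 5.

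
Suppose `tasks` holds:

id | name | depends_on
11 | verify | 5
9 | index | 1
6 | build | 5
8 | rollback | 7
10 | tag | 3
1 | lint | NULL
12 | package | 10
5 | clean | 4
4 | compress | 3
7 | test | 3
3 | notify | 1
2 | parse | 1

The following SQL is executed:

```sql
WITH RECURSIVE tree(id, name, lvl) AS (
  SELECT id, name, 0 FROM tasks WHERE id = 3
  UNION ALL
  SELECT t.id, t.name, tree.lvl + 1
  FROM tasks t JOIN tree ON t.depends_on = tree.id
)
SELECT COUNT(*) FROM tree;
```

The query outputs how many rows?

Base: id=3 (notify) at lvl 0.
Iteration 1: rows with depends_on in {3} -> compress (id 4, lvl 1), test (id 7, lvl 1), tag (id 10, lvl 1).
Iteration 2: rows with depends_on in {4,7,10} -> clean (id 5, lvl 2), rollback (id 8, lvl 2), package (id 12, lvl 2).
Iteration 3: rows with depends_on in {5,8,12} -> build (id 6, lvl 3), verify (id 11, lvl 3).
Iteration 4: no rows with depends_on in {6,11}; recursion stops.
Total rows emitted: 9.

9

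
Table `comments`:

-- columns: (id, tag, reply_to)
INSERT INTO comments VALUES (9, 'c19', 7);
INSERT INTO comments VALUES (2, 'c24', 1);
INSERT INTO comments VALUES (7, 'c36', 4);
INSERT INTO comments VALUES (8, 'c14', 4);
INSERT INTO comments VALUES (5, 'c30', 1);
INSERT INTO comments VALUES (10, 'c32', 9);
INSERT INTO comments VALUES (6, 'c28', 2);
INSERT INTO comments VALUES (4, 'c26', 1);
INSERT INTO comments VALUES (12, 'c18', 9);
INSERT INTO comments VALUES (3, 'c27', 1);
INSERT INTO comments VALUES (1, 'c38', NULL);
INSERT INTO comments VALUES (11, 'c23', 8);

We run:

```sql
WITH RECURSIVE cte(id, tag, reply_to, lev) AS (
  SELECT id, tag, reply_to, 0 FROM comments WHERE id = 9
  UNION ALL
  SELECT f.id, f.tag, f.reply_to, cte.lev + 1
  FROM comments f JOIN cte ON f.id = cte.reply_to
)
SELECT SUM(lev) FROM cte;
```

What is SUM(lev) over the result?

Base: id=9 (c19), reply_to=7, lev 0.
Iteration 1: join on id=7 -> c36 (id 7, reply_to=4, lev 1).
Iteration 2: join on id=4 -> c26 (id 4, reply_to=1, lev 2).
Iteration 3: join on id=1 -> c38 (id 1, reply_to=NULL, lev 3).
Iteration 4: reply_to is NULL; no match; recursion stops.
SUM(lev) = 0 + 1 + 2 + 3 = 6.

6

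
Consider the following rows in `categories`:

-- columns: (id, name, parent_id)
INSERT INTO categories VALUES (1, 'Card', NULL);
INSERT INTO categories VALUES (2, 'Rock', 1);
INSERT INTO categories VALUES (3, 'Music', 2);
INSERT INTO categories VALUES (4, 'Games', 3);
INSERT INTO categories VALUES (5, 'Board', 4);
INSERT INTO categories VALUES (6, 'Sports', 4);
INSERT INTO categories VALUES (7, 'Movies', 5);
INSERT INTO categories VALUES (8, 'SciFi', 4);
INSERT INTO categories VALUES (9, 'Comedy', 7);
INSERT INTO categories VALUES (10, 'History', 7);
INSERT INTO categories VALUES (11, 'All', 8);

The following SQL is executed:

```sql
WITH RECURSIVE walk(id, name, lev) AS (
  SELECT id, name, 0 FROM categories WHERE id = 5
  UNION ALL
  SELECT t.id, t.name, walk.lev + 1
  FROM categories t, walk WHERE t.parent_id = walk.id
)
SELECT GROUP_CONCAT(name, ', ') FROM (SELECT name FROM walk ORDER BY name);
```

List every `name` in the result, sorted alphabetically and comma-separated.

Base: id=5 (Board) at lev 0.
Iteration 1: rows with parent_id in {5} -> Movies (id 7, lev 1).
Iteration 2: rows with parent_id in {7} -> Comedy (id 9, lev 2), History (id 10, lev 2).
Iteration 3: no rows with parent_id in {9,10}; recursion stops.

Board, Comedy, History, Movies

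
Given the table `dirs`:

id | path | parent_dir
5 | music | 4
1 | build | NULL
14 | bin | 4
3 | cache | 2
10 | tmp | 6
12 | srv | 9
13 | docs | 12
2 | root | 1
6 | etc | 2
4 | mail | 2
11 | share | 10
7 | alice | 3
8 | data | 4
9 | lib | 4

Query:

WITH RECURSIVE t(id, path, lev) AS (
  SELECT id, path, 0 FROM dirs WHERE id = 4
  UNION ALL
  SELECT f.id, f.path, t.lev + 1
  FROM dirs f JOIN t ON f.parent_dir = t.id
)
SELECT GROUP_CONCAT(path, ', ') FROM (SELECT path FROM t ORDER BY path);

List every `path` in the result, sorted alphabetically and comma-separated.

bin, data, docs, lib, mail, music, srv

Base: id=4 (mail) at lev 0.
Iteration 1: rows with parent_dir in {4} -> music (id 5, lev 1), data (id 8, lev 1), lib (id 9, lev 1), bin (id 14, lev 1).
Iteration 2: rows with parent_dir in {5,8,9,14} -> srv (id 12, lev 2).
Iteration 3: rows with parent_dir in {12} -> docs (id 13, lev 3).
Iteration 4: no rows with parent_dir in {13}; recursion stops.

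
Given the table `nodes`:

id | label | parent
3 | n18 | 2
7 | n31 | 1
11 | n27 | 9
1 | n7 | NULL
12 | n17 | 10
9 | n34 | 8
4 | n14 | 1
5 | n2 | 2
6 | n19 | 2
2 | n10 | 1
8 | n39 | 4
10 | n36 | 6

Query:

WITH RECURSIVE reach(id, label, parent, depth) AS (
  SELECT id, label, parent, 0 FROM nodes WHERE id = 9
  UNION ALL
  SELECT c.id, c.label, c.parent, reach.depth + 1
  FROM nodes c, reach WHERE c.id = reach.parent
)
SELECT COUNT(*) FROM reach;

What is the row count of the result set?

Base: id=9 (n34), parent=8, depth 0.
Iteration 1: join on id=8 -> n39 (id 8, parent=4, depth 1).
Iteration 2: join on id=4 -> n14 (id 4, parent=1, depth 2).
Iteration 3: join on id=1 -> n7 (id 1, parent=NULL, depth 3).
Iteration 4: parent is NULL; no match; recursion stops.
Total rows emitted: 4.

4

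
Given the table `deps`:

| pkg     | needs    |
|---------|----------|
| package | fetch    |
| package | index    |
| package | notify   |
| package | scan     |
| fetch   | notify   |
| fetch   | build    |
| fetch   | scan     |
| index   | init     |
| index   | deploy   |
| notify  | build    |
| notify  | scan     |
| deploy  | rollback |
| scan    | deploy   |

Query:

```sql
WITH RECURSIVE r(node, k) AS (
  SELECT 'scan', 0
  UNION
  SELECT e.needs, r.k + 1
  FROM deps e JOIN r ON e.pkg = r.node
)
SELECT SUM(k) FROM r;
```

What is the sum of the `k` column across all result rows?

3

Base: (scan, k=0).
Iteration 1: edges from {scan} -> (deploy, k=1).
Iteration 2: edges from {deploy} -> (rollback, k=2).
Iteration 3: no outgoing edges from {rollback}; recursion stops.
SUM(k) = 0 + 1 + 2 = 3.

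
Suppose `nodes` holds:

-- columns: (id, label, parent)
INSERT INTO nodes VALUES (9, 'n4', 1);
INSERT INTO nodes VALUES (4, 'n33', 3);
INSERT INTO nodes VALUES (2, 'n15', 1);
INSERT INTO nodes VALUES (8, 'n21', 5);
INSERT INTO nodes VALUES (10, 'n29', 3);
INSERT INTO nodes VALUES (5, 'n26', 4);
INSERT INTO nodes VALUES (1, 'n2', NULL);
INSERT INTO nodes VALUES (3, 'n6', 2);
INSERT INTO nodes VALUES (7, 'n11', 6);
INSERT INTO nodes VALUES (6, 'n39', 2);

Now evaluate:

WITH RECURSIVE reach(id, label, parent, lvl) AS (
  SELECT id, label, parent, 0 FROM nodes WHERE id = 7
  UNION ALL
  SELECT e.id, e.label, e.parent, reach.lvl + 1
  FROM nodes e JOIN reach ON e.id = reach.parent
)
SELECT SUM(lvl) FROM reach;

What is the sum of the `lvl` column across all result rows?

Base: id=7 (n11), parent=6, lvl 0.
Iteration 1: join on id=6 -> n39 (id 6, parent=2, lvl 1).
Iteration 2: join on id=2 -> n15 (id 2, parent=1, lvl 2).
Iteration 3: join on id=1 -> n2 (id 1, parent=NULL, lvl 3).
Iteration 4: parent is NULL; no match; recursion stops.
SUM(lvl) = 0 + 1 + 2 + 3 = 6.

6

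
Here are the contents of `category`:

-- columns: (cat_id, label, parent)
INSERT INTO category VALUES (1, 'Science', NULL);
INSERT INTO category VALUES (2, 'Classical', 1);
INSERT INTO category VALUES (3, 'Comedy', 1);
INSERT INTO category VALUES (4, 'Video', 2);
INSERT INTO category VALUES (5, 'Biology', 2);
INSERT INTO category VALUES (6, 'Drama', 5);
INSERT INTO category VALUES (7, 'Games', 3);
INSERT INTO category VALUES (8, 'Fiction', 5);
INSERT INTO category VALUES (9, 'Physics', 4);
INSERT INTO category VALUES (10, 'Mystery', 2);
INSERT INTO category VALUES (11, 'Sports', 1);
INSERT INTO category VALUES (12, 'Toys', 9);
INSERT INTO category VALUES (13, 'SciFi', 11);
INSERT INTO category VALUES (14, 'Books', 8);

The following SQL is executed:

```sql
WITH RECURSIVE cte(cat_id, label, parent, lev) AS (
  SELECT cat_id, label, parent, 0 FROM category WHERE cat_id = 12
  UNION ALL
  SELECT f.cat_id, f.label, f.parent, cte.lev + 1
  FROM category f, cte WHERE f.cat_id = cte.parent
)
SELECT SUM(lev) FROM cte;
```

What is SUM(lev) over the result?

10

Base: cat_id=12 (Toys), parent=9, lev 0.
Iteration 1: join on cat_id=9 -> Physics (id 9, parent=4, lev 1).
Iteration 2: join on cat_id=4 -> Video (id 4, parent=2, lev 2).
Iteration 3: join on cat_id=2 -> Classical (id 2, parent=1, lev 3).
Iteration 4: join on cat_id=1 -> Science (id 1, parent=NULL, lev 4).
Iteration 5: parent is NULL; no match; recursion stops.
SUM(lev) = 0 + 1 + 2 + 3 + 4 = 10.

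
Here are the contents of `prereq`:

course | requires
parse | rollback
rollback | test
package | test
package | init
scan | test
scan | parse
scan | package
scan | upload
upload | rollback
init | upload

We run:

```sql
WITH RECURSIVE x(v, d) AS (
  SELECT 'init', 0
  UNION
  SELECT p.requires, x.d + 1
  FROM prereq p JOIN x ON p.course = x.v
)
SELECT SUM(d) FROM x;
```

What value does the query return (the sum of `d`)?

6

Base: (init, d=0).
Iteration 1: edges from {init} -> (upload, d=1).
Iteration 2: edges from {upload} -> (rollback, d=2).
Iteration 3: edges from {rollback} -> (test, d=3).
Iteration 4: no outgoing edges from {test}; recursion stops.
SUM(d) = 0 + 1 + 2 + 3 = 6.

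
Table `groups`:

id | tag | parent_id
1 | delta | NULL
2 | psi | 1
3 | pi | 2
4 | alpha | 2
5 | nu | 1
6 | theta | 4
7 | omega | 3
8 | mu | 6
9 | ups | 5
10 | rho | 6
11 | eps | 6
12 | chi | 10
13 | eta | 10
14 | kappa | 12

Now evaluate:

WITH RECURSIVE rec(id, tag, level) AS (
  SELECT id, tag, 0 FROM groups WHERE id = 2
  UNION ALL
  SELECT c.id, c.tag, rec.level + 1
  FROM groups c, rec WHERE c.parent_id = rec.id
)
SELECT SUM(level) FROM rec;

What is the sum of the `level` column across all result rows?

28

Base: id=2 (psi) at level 0.
Iteration 1: rows with parent_id in {2} -> pi (id 3, level 1), alpha (id 4, level 1).
Iteration 2: rows with parent_id in {3,4} -> theta (id 6, level 2), omega (id 7, level 2).
Iteration 3: rows with parent_id in {6,7} -> mu (id 8, level 3), rho (id 10, level 3), eps (id 11, level 3).
Iteration 4: rows with parent_id in {8,10,11} -> chi (id 12, level 4), eta (id 13, level 4).
Iteration 5: rows with parent_id in {12,13} -> kappa (id 14, level 5).
Iteration 6: no rows with parent_id in {14}; recursion stops.
SUM(level) = 0 + 1 + 1 + 2 + 2 + 3 + 3 + 3 + 4 + 4 + 5 = 28.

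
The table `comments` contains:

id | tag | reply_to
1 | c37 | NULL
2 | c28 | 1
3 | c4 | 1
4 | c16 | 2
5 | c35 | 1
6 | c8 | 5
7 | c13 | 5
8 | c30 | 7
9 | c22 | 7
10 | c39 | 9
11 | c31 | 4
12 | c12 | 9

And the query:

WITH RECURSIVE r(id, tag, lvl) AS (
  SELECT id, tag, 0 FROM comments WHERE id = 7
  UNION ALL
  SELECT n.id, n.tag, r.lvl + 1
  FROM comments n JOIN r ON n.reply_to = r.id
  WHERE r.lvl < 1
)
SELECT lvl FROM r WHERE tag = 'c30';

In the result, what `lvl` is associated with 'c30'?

1

Base: id=7 (c13) at lvl 0.
Iteration 1: rows with reply_to in {7} -> c30 (id 8, lvl 1), c22 (id 9, lvl 1).
Iteration 2: lvl < 1 fails for all current rows; recursion stops.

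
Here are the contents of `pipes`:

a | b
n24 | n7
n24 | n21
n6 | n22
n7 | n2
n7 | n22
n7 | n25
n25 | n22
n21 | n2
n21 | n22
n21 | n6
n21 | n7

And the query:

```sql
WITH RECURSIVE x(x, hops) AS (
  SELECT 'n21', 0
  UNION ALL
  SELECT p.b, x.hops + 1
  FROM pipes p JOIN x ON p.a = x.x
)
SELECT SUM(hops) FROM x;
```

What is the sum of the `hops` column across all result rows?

Base: (n21, hops=0).
Iteration 1: edges from {n21} -> (n2, hops=1), (n22, hops=1), (n6, hops=1), (n7, hops=1).
Iteration 2: edges from {n2,n22,n6,n7} -> (n2, hops=2), (n22, hops=2) x2, (n25, hops=2). [UNION ALL keeps all 4 new rows, including repeats]
Iteration 3: edges from {n2,n22,n25} -> (n22, hops=3).
Iteration 4: no outgoing edges from {n22}; recursion stops.
SUM(hops) = 0 + 1 + 1 + 1 + 1 + 2 + 2 + 2 + 2 + 3 = 15.

15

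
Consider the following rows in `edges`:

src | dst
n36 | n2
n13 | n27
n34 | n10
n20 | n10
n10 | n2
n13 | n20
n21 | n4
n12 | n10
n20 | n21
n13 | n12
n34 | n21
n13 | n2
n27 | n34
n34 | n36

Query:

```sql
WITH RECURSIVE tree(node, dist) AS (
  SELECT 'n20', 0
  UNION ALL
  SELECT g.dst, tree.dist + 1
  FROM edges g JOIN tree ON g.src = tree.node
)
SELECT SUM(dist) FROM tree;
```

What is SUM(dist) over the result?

Base: (n20, dist=0).
Iteration 1: edges from {n20} -> (n10, dist=1), (n21, dist=1).
Iteration 2: edges from {n10,n21} -> (n2, dist=2), (n4, dist=2).
Iteration 3: no outgoing edges from {n2,n4}; recursion stops.
SUM(dist) = 0 + 1 + 1 + 2 + 2 = 6.

6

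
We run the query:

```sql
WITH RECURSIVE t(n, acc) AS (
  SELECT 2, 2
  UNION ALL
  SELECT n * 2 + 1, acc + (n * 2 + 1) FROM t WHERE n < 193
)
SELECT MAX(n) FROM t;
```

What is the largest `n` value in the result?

Base: n=2, acc=2.
Iteration 1: 2 < 193 holds -> n = 2 * 2 + 1 = 5, acc = 2 + 5 = 7.
Iteration 2: 5 < 193 holds -> n = 5 * 2 + 1 = 11, acc = 7 + 11 = 18.
Iteration 3: 11 < 193 holds -> n = 11 * 2 + 1 = 23, acc = 18 + 23 = 41.
Iteration 4: 23 < 193 holds -> n = 23 * 2 + 1 = 47, acc = 41 + 47 = 88.
Iteration 5: 47 < 193 holds -> n = 47 * 2 + 1 = 95, acc = 88 + 95 = 183.
Iteration 6: 95 < 193 holds -> n = 95 * 2 + 1 = 191, acc = 183 + 191 = 374.
Iteration 7: 191 < 193 holds -> n = 191 * 2 + 1 = 383, acc = 374 + 383 = 757.
Iteration 8: 383 < 193 fails; recursion stops.
n values: 2, 5, 11, 23, 47, 95, 191, 383; the maximum is 383.

383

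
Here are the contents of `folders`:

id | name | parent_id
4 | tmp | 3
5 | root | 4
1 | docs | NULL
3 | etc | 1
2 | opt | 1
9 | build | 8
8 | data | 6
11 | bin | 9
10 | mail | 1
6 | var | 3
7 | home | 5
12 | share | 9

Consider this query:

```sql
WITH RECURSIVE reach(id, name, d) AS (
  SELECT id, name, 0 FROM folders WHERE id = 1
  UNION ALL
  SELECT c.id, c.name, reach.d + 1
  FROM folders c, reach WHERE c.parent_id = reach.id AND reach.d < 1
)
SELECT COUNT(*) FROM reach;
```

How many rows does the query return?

4

Base: id=1 (docs) at d 0.
Iteration 1: rows with parent_id in {1} -> opt (id 2, d 1), etc (id 3, d 1), mail (id 10, d 1).
Iteration 2: d < 1 fails for all current rows; recursion stops.
Total rows emitted: 4.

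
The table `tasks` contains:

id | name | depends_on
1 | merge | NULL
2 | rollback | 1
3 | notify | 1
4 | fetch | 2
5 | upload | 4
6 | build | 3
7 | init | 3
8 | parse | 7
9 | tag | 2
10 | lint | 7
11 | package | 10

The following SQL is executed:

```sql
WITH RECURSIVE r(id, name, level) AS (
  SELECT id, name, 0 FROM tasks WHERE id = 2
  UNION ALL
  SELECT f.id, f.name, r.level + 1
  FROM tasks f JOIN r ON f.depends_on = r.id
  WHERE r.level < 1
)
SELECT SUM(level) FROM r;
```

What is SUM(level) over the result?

2

Base: id=2 (rollback) at level 0.
Iteration 1: rows with depends_on in {2} -> fetch (id 4, level 1), tag (id 9, level 1).
Iteration 2: level < 1 fails for all current rows; recursion stops.
SUM(level) = 0 + 1 + 1 = 2.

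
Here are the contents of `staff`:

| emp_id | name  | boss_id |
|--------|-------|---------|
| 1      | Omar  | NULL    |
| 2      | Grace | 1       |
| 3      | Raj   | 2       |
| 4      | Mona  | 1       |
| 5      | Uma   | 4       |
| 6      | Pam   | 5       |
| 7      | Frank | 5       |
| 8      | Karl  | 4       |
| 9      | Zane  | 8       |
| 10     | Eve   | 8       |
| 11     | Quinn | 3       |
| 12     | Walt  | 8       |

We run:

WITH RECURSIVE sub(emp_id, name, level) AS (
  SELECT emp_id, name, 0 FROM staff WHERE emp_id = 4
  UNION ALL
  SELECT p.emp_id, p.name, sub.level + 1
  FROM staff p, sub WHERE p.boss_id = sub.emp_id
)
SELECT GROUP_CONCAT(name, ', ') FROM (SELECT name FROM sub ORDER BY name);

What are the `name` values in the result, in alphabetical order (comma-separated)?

Base: emp_id=4 (Mona) at level 0.
Iteration 1: rows with boss_id in {4} -> Uma (id 5, level 1), Karl (id 8, level 1).
Iteration 2: rows with boss_id in {5,8} -> Pam (id 6, level 2), Frank (id 7, level 2), Zane (id 9, level 2), Eve (id 10, level 2), Walt (id 12, level 2).
Iteration 3: no rows with boss_id in {6,7,9,10,12}; recursion stops.

Eve, Frank, Karl, Mona, Pam, Uma, Walt, Zane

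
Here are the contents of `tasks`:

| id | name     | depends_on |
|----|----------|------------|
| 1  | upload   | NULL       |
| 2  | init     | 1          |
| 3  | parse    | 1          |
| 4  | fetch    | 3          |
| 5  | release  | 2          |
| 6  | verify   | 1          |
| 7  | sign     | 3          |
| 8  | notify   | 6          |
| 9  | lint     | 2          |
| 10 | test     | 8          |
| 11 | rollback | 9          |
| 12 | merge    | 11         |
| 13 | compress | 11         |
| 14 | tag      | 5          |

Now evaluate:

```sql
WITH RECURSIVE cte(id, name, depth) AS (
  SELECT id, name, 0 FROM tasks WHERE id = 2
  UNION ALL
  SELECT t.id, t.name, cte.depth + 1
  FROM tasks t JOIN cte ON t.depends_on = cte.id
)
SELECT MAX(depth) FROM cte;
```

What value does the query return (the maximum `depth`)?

3

Base: id=2 (init) at depth 0.
Iteration 1: rows with depends_on in {2} -> release (id 5, depth 1), lint (id 9, depth 1).
Iteration 2: rows with depends_on in {5,9} -> rollback (id 11, depth 2), tag (id 14, depth 2).
Iteration 3: rows with depends_on in {11,14} -> merge (id 12, depth 3), compress (id 13, depth 3).
Iteration 4: no rows with depends_on in {12,13}; recursion stops.
depth values: 0, 1, 1, 2, 2, 3, 3; the maximum is 3.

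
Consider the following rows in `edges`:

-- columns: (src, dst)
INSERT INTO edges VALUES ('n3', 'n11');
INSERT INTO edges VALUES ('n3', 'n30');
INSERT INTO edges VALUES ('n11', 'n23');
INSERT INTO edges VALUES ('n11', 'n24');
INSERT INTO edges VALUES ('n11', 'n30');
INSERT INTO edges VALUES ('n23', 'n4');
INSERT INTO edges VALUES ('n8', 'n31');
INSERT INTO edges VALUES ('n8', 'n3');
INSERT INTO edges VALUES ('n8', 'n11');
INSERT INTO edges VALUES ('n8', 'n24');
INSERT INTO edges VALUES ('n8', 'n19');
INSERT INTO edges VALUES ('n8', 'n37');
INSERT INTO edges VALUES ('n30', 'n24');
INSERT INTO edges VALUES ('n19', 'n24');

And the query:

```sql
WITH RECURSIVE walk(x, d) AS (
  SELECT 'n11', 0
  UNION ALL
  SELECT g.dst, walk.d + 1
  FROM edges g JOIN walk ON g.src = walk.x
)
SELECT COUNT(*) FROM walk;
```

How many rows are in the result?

6

Base: (n11, d=0).
Iteration 1: edges from {n11} -> (n23, d=1), (n24, d=1), (n30, d=1).
Iteration 2: edges from {n23,n24,n30} -> (n24, d=2), (n4, d=2).
Iteration 3: no outgoing edges from {n24,n4}; recursion stops.
Total rows emitted: 6.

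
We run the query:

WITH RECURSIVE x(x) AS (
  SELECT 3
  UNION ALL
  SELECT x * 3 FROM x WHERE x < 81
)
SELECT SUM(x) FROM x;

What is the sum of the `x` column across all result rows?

Base: x=3.
Iteration 1: 3 < 81 holds -> x = 3 * 3 = 9.
Iteration 2: 9 < 81 holds -> x = 9 * 3 = 27.
Iteration 3: 27 < 81 holds -> x = 27 * 3 = 81.
Iteration 4: 81 < 81 fails; recursion stops.
SUM(x) = 3 + 9 + 27 + 81 = 120.

120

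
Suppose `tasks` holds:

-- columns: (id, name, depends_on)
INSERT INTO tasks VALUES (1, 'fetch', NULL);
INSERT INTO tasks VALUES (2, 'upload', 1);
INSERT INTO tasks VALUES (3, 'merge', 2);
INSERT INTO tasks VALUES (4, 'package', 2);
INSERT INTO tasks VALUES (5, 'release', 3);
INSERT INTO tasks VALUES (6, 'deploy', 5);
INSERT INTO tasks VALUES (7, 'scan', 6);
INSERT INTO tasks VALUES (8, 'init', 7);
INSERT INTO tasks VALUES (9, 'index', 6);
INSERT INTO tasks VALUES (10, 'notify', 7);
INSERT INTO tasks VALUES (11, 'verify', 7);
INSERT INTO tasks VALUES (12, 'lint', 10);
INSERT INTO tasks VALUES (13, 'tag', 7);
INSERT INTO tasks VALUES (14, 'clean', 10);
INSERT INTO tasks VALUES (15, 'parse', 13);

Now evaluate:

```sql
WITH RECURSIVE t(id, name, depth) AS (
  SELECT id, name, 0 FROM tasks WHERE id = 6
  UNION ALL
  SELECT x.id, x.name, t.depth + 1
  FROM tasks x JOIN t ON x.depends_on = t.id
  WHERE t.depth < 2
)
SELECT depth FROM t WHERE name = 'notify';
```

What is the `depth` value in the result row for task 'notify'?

2

Base: id=6 (deploy) at depth 0.
Iteration 1: rows with depends_on in {6} -> scan (id 7, depth 1), index (id 9, depth 1).
Iteration 2: rows with depends_on in {7,9} -> init (id 8, depth 2), notify (id 10, depth 2), verify (id 11, depth 2), tag (id 13, depth 2).
Iteration 3: depth < 2 fails for all current rows; recursion stops.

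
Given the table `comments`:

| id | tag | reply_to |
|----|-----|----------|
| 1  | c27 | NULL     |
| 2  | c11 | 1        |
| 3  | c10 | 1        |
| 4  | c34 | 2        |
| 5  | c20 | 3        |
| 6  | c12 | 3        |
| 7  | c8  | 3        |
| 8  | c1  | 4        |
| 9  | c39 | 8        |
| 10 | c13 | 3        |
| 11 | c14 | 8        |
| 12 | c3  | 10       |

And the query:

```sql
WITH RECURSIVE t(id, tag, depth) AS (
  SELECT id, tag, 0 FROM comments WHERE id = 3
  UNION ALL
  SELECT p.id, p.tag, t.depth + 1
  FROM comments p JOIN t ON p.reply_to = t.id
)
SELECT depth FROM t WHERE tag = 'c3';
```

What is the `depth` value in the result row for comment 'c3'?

Base: id=3 (c10) at depth 0.
Iteration 1: rows with reply_to in {3} -> c20 (id 5, depth 1), c12 (id 6, depth 1), c8 (id 7, depth 1), c13 (id 10, depth 1).
Iteration 2: rows with reply_to in {5,6,7,10} -> c3 (id 12, depth 2).
Iteration 3: no rows with reply_to in {12}; recursion stops.

2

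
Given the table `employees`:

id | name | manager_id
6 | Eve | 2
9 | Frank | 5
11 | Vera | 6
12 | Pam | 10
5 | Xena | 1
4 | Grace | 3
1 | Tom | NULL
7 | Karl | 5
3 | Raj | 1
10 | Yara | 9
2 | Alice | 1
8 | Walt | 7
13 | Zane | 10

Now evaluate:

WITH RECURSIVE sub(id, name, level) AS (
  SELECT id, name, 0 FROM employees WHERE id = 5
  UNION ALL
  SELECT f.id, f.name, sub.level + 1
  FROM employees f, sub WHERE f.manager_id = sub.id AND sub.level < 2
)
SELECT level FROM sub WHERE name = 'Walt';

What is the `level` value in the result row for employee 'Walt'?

Base: id=5 (Xena) at level 0.
Iteration 1: rows with manager_id in {5} -> Karl (id 7, level 1), Frank (id 9, level 1).
Iteration 2: rows with manager_id in {7,9} -> Walt (id 8, level 2), Yara (id 10, level 2).
Iteration 3: level < 2 fails for all current rows; recursion stops.

2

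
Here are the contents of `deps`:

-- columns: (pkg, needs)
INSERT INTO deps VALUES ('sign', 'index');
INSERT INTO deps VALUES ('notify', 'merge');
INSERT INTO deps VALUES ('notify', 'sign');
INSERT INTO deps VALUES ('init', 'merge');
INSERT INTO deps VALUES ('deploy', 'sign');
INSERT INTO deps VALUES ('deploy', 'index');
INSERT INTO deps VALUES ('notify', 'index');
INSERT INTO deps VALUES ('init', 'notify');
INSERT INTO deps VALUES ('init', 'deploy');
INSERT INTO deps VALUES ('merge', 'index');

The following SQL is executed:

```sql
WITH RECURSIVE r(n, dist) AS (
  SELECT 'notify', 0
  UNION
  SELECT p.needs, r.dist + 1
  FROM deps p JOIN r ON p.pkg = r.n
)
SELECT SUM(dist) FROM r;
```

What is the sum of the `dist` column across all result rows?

Base: (notify, dist=0).
Iteration 1: edges from {notify} -> (index, dist=1), (merge, dist=1), (sign, dist=1).
Iteration 2: edges from {index,merge,sign} -> (index, dist=2). [UNION drops 1 duplicate row(s)]
Iteration 3: no outgoing edges from {index}; recursion stops.
SUM(dist) = 0 + 1 + 1 + 1 + 2 = 5.

5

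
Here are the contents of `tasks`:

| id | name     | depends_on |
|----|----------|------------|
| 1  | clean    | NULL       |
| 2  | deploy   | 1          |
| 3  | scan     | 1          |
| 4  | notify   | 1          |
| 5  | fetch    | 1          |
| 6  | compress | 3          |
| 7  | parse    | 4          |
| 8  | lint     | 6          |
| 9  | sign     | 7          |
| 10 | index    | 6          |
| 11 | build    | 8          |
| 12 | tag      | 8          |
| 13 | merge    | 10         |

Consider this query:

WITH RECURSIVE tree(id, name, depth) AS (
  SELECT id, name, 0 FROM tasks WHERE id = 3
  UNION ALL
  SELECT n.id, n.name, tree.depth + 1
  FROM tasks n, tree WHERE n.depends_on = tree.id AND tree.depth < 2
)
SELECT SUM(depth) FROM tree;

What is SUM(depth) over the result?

Base: id=3 (scan) at depth 0.
Iteration 1: rows with depends_on in {3} -> compress (id 6, depth 1).
Iteration 2: rows with depends_on in {6} -> lint (id 8, depth 2), index (id 10, depth 2).
Iteration 3: depth < 2 fails for all current rows; recursion stops.
SUM(depth) = 0 + 1 + 2 + 2 = 5.

5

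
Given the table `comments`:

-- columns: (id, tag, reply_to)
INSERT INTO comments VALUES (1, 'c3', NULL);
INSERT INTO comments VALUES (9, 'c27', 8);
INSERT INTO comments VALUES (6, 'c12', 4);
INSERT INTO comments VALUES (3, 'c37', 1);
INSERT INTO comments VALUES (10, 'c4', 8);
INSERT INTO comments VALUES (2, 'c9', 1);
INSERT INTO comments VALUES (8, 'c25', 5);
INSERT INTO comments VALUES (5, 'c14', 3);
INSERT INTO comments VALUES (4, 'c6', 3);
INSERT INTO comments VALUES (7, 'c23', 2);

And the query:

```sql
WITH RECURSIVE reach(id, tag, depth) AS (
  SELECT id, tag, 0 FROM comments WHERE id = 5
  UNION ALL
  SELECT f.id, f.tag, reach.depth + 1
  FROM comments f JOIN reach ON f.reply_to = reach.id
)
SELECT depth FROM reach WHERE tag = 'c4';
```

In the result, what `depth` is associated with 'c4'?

2

Base: id=5 (c14) at depth 0.
Iteration 1: rows with reply_to in {5} -> c25 (id 8, depth 1).
Iteration 2: rows with reply_to in {8} -> c27 (id 9, depth 2), c4 (id 10, depth 2).
Iteration 3: no rows with reply_to in {9,10}; recursion stops.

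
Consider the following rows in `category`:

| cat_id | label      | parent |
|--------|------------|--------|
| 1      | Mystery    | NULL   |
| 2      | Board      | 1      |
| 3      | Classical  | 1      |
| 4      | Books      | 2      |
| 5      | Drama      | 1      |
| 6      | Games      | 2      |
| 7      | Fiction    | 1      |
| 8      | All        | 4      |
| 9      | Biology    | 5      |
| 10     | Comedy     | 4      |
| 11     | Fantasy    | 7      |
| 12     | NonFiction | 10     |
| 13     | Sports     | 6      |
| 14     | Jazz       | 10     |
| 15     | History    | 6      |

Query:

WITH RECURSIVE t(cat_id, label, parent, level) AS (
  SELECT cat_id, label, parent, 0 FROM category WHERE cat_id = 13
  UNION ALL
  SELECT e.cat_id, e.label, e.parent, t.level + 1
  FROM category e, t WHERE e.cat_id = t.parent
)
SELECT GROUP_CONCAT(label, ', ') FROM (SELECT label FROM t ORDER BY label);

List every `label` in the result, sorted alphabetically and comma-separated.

Base: cat_id=13 (Sports), parent=6, level 0.
Iteration 1: join on cat_id=6 -> Games (id 6, parent=2, level 1).
Iteration 2: join on cat_id=2 -> Board (id 2, parent=1, level 2).
Iteration 3: join on cat_id=1 -> Mystery (id 1, parent=NULL, level 3).
Iteration 4: parent is NULL; no match; recursion stops.

Board, Games, Mystery, Sports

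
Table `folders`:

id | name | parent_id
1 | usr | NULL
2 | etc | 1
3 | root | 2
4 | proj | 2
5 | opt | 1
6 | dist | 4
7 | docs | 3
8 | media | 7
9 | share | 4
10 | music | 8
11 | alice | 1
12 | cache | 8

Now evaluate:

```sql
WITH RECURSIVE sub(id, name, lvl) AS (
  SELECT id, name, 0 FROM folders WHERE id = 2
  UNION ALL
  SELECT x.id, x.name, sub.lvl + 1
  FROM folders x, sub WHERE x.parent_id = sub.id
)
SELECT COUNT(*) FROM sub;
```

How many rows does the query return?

Base: id=2 (etc) at lvl 0.
Iteration 1: rows with parent_id in {2} -> root (id 3, lvl 1), proj (id 4, lvl 1).
Iteration 2: rows with parent_id in {3,4} -> dist (id 6, lvl 2), docs (id 7, lvl 2), share (id 9, lvl 2).
Iteration 3: rows with parent_id in {6,7,9} -> media (id 8, lvl 3).
Iteration 4: rows with parent_id in {8} -> music (id 10, lvl 4), cache (id 12, lvl 4).
Iteration 5: no rows with parent_id in {10,12}; recursion stops.
Total rows emitted: 9.

9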